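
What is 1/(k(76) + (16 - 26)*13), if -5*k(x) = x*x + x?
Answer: -5/6502 ≈ -0.00076899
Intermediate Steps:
k(x) = -x/5 - x²/5 (k(x) = -(x*x + x)/5 = -(x² + x)/5 = -(x + x²)/5 = -x/5 - x²/5)
1/(k(76) + (16 - 26)*13) = 1/(-⅕*76*(1 + 76) + (16 - 26)*13) = 1/(-⅕*76*77 - 10*13) = 1/(-5852/5 - 130) = 1/(-6502/5) = -5/6502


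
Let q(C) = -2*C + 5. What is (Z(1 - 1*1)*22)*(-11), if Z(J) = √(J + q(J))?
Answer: -242*√5 ≈ -541.13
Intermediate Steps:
q(C) = 5 - 2*C
Z(J) = √(5 - J) (Z(J) = √(J + (5 - 2*J)) = √(5 - J))
(Z(1 - 1*1)*22)*(-11) = (√(5 - (1 - 1*1))*22)*(-11) = (√(5 - (1 - 1))*22)*(-11) = (√(5 - 1*0)*22)*(-11) = (√(5 + 0)*22)*(-11) = (√5*22)*(-11) = (22*√5)*(-11) = -242*√5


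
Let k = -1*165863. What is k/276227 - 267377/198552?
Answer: -106789176955/54845423304 ≈ -1.9471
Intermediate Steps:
k = -165863
k/276227 - 267377/198552 = -165863/276227 - 267377/198552 = -106789176955/54845423304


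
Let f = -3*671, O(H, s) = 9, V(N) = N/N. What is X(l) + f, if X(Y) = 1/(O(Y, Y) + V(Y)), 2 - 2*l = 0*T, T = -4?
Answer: -20129/10 ≈ -2012.9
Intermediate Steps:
V(N) = 1
f = -2013
l = 1 (l = 1 - 0*(-4) = 1 - ½*0 = 1 + 0 = 1)
X(Y) = ⅒ (X(Y) = 1/(9 + 1) = 1/10 = ⅒)
X(l) + f = ⅒ - 2013 = -20129/10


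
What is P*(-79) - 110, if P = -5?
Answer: 285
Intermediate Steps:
P*(-79) - 110 = -5*(-79) - 110 = 395 - 110 = 285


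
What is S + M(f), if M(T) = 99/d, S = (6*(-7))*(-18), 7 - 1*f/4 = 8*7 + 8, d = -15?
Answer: 3747/5 ≈ 749.40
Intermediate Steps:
f = -228 (f = 28 - 4*(8*7 + 8) = 28 - 4*(56 + 8) = 28 - 4*64 = 28 - 256 = -228)
S = 756 (S = -42*(-18) = 756)
M(T) = -33/5 (M(T) = 99/(-15) = 99*(-1/15) = -33/5)
S + M(f) = 756 - 33/5 = 3747/5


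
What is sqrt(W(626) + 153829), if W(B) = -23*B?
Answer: sqrt(139431) ≈ 373.40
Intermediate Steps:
sqrt(W(626) + 153829) = sqrt(-23*626 + 153829) = sqrt(-14398 + 153829) = sqrt(139431)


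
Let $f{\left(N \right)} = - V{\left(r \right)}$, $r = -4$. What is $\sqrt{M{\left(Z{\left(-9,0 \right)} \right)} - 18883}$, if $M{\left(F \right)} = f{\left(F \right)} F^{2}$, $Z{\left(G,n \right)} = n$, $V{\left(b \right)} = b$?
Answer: $i \sqrt{18883} \approx 137.42 i$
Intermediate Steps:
$f{\left(N \right)} = 4$ ($f{\left(N \right)} = \left(-1\right) \left(-4\right) = 4$)
$M{\left(F \right)} = 4 F^{2}$
$\sqrt{M{\left(Z{\left(-9,0 \right)} \right)} - 18883} = \sqrt{4 \cdot 0^{2} - 18883} = \sqrt{4 \cdot 0 - 18883} = \sqrt{0 - 18883} = \sqrt{-18883} = i \sqrt{18883}$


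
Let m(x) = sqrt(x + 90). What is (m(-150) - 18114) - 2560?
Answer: -20674 + 2*I*sqrt(15) ≈ -20674.0 + 7.746*I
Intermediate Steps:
m(x) = sqrt(90 + x)
(m(-150) - 18114) - 2560 = (sqrt(90 - 150) - 18114) - 2560 = (sqrt(-60) - 18114) - 2560 = (2*I*sqrt(15) - 18114) - 2560 = (-18114 + 2*I*sqrt(15)) - 2560 = -20674 + 2*I*sqrt(15)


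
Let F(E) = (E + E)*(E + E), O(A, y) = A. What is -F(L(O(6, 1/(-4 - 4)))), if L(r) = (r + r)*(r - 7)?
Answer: -576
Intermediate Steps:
L(r) = 2*r*(-7 + r) (L(r) = (2*r)*(-7 + r) = 2*r*(-7 + r))
F(E) = 4*E² (F(E) = (2*E)*(2*E) = 4*E²)
-F(L(O(6, 1/(-4 - 4)))) = -4*(2*6*(-7 + 6))² = -4*(2*6*(-1))² = -4*(-12)² = -4*144 = -1*576 = -576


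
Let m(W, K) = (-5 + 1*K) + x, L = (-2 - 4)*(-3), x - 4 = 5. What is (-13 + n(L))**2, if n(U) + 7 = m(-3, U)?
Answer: 4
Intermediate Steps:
x = 9 (x = 4 + 5 = 9)
L = 18 (L = -6*(-3) = 18)
m(W, K) = 4 + K (m(W, K) = (-5 + 1*K) + 9 = (-5 + K) + 9 = 4 + K)
n(U) = -3 + U (n(U) = -7 + (4 + U) = -3 + U)
(-13 + n(L))**2 = (-13 + (-3 + 18))**2 = (-13 + 15)**2 = 2**2 = 4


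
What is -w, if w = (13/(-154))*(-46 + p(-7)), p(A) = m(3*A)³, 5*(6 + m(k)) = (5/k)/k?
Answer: -291846459983/13207982634 ≈ -22.096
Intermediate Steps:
m(k) = -6 + k⁻² (m(k) = -6 + ((5/k)/k)/5 = -6 + (5/k²)/5 = -6 + k⁻²)
p(A) = (-6 + 1/(9*A²))³ (p(A) = (-6 + (3*A)⁻²)³ = (-6 + 1/(9*A²))³)
w = 291846459983/13207982634 (w = (13/(-154))*(-46 - 1/729*(-1 + 54*(-7)²)³/(-7)⁶) = (13*(-1/154))*(-46 - 1/729*1/117649*(-1 + 54*49)³) = -13*(-46 - 1/729*1/117649*(-1 + 2646)³)/154 = -13*(-46 - 1/729*1/117649*2645³)/154 = -13*(-46 - 1/729*1/117649*18504486125)/154 = -13*(-46 - 18504486125/85766121)/154 = -13/154*(-22449727691/85766121) = 291846459983/13207982634 ≈ 22.096)
-w = -1*291846459983/13207982634 = -291846459983/13207982634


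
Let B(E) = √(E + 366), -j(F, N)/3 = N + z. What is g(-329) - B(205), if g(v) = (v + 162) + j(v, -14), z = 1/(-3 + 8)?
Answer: -628/5 - √571 ≈ -149.50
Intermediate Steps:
z = ⅕ (z = 1/5 = ⅕ ≈ 0.20000)
j(F, N) = -⅗ - 3*N (j(F, N) = -3*(N + ⅕) = -3*(⅕ + N) = -⅗ - 3*N)
g(v) = 1017/5 + v (g(v) = (v + 162) + (-⅗ - 3*(-14)) = (162 + v) + (-⅗ + 42) = (162 + v) + 207/5 = 1017/5 + v)
B(E) = √(366 + E)
g(-329) - B(205) = (1017/5 - 329) - √(366 + 205) = -628/5 - √571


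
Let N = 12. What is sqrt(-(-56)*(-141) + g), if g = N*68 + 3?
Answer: I*sqrt(7077) ≈ 84.125*I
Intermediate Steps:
g = 819 (g = 12*68 + 3 = 816 + 3 = 819)
sqrt(-(-56)*(-141) + g) = sqrt(-(-56)*(-141) + 819) = sqrt(-8*987 + 819) = sqrt(-7896 + 819) = sqrt(-7077) = I*sqrt(7077)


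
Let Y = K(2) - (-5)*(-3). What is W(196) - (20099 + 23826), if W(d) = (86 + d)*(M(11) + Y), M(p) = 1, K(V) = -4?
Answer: -49001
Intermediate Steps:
Y = -19 (Y = -4 - (-5)*(-3) = -4 - 5*3 = -4 - 15 = -19)
W(d) = -1548 - 18*d (W(d) = (86 + d)*(1 - 19) = (86 + d)*(-18) = -1548 - 18*d)
W(196) - (20099 + 23826) = (-1548 - 18*196) - (20099 + 23826) = (-1548 - 3528) - 1*43925 = -5076 - 43925 = -49001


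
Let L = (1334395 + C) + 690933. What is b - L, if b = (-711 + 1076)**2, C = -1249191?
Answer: -642912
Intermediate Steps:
L = 776137 (L = (1334395 - 1249191) + 690933 = 85204 + 690933 = 776137)
b = 133225 (b = 365**2 = 133225)
b - L = 133225 - 1*776137 = 133225 - 776137 = -642912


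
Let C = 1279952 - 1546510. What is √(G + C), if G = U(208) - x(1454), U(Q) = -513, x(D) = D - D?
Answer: I*√267071 ≈ 516.79*I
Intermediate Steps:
x(D) = 0
G = -513 (G = -513 - 1*0 = -513 + 0 = -513)
C = -266558
√(G + C) = √(-513 - 266558) = √(-267071) = I*√267071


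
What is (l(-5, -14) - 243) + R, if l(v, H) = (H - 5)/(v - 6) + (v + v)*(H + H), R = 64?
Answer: 1130/11 ≈ 102.73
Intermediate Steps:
l(v, H) = (-5 + H)/(-6 + v) + 4*H*v (l(v, H) = (-5 + H)/(-6 + v) + (2*v)*(2*H) = (-5 + H)/(-6 + v) + 4*H*v)
(l(-5, -14) - 243) + R = ((-5 - 14 - 24*(-14)*(-5) + 4*(-14)*(-5)**2)/(-6 - 5) - 243) + 64 = ((-5 - 14 - 1680 + 4*(-14)*25)/(-11) - 243) + 64 = (-(-5 - 14 - 1680 - 1400)/11 - 243) + 64 = (-1/11*(-3099) - 243) + 64 = (3099/11 - 243) + 64 = 426/11 + 64 = 1130/11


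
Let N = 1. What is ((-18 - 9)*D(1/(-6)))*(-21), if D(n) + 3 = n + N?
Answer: -2457/2 ≈ -1228.5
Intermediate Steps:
D(n) = -2 + n (D(n) = -3 + (n + 1) = -3 + (1 + n) = -2 + n)
((-18 - 9)*D(1/(-6)))*(-21) = ((-18 - 9)*(-2 + 1/(-6)))*(-21) = -27*(-2 - 1/6)*(-21) = -27*(-13/6)*(-21) = (117/2)*(-21) = -2457/2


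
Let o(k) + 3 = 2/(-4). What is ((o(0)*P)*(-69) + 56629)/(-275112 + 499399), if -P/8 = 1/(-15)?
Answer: 283789/1121435 ≈ 0.25306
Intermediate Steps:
o(k) = -7/2 (o(k) = -3 + 2/(-4) = -3 + 2*(-¼) = -3 - ½ = -7/2)
P = 8/15 (P = -8/(-15) = -8*(-1/15) = 8/15 ≈ 0.53333)
((o(0)*P)*(-69) + 56629)/(-275112 + 499399) = (-7/2*8/15*(-69) + 56629)/(-275112 + 499399) = (-28/15*(-69) + 56629)/224287 = (644/5 + 56629)*(1/224287) = (283789/5)*(1/224287) = 283789/1121435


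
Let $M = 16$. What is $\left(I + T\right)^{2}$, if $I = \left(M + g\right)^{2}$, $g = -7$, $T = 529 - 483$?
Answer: $16129$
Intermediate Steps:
$T = 46$ ($T = 529 - 483 = 46$)
$I = 81$ ($I = \left(16 - 7\right)^{2} = 9^{2} = 81$)
$\left(I + T\right)^{2} = \left(81 + 46\right)^{2} = 127^{2} = 16129$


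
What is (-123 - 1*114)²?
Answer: 56169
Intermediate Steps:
(-123 - 1*114)² = (-123 - 114)² = (-237)² = 56169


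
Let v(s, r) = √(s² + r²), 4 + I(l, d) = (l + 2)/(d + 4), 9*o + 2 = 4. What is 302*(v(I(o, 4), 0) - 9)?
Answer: -14345/9 ≈ -1593.9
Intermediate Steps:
o = 2/9 (o = -2/9 + (⅑)*4 = -2/9 + 4/9 = 2/9 ≈ 0.22222)
I(l, d) = -4 + (2 + l)/(4 + d) (I(l, d) = -4 + (l + 2)/(d + 4) = -4 + (2 + l)/(4 + d))
v(s, r) = √(r² + s²)
302*(v(I(o, 4), 0) - 9) = 302*(√(0² + ((-14 + 2/9 - 4*4)/(4 + 4))²) - 9) = 302*(√(0 + ((-14 + 2/9 - 16)/8)²) - 9) = 302*(√(0 + ((⅛)*(-268/9))²) - 9) = 302*(√(0 + (-67/18)²) - 9) = 302*(√(0 + 4489/324) - 9) = 302*(√(4489/324) - 9) = 302*(67/18 - 9) = 302*(-95/18) = -14345/9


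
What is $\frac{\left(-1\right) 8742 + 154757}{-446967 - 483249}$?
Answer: $- \frac{146015}{930216} \approx -0.15697$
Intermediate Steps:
$\frac{\left(-1\right) 8742 + 154757}{-446967 - 483249} = \frac{-8742 + 154757}{-930216} = 146015 \left(- \frac{1}{930216}\right) = - \frac{146015}{930216}$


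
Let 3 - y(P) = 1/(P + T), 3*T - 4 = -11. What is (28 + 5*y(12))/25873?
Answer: 1232/750317 ≈ 0.0016420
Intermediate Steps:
T = -7/3 (T = 4/3 + (1/3)*(-11) = 4/3 - 11/3 = -7/3 ≈ -2.3333)
y(P) = 3 - 1/(-7/3 + P) (y(P) = 3 - 1/(P - 7/3) = 3 - 1/(-7/3 + P))
(28 + 5*y(12))/25873 = (28 + 5*(3*(-8 + 3*12)/(-7 + 3*12)))/25873 = (28 + 5*(3*(-8 + 36)/(-7 + 36)))*(1/25873) = (28 + 5*(3*28/29))*(1/25873) = (28 + 5*(3*(1/29)*28))*(1/25873) = (28 + 5*(84/29))*(1/25873) = (28 + 420/29)*(1/25873) = (1232/29)*(1/25873) = 1232/750317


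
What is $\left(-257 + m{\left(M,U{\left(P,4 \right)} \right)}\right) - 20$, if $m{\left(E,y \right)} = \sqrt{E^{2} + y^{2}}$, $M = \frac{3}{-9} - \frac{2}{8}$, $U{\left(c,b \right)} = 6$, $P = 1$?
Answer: $-277 + \frac{\sqrt{5233}}{12} \approx -270.97$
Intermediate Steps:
$M = - \frac{7}{12}$ ($M = 3 \left(- \frac{1}{9}\right) - \frac{1}{4} = - \frac{1}{3} - \frac{1}{4} = - \frac{7}{12} \approx -0.58333$)
$\left(-257 + m{\left(M,U{\left(P,4 \right)} \right)}\right) - 20 = \left(-257 + \sqrt{\left(- \frac{7}{12}\right)^{2} + 6^{2}}\right) - 20 = \left(-257 + \sqrt{\frac{49}{144} + 36}\right) - 20 = \left(-257 + \sqrt{\frac{5233}{144}}\right) - 20 = \left(-257 + \frac{\sqrt{5233}}{12}\right) - 20 = -277 + \frac{\sqrt{5233}}{12}$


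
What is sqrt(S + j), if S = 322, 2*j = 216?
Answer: sqrt(430) ≈ 20.736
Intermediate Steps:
j = 108 (j = (1/2)*216 = 108)
sqrt(S + j) = sqrt(322 + 108) = sqrt(430)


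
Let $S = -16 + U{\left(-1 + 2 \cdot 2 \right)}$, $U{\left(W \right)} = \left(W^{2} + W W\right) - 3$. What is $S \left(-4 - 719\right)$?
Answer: $723$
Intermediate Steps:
$U{\left(W \right)} = -3 + 2 W^{2}$ ($U{\left(W \right)} = \left(W^{2} + W^{2}\right) - 3 = 2 W^{2} - 3 = -3 + 2 W^{2}$)
$S = -1$ ($S = -16 - \left(3 - 2 \left(-1 + 2 \cdot 2\right)^{2}\right) = -16 - \left(3 - 2 \left(-1 + 4\right)^{2}\right) = -16 - \left(3 - 2 \cdot 3^{2}\right) = -16 + \left(-3 + 2 \cdot 9\right) = -16 + \left(-3 + 18\right) = -16 + 15 = -1$)
$S \left(-4 - 719\right) = - (-4 - 719) = \left(-1\right) \left(-723\right) = 723$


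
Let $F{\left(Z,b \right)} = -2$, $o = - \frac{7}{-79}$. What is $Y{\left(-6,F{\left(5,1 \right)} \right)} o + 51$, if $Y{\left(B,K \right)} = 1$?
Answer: $\frac{4036}{79} \approx 51.089$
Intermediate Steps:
$o = \frac{7}{79}$ ($o = \left(-7\right) \left(- \frac{1}{79}\right) = \frac{7}{79} \approx 0.088608$)
$Y{\left(-6,F{\left(5,1 \right)} \right)} o + 51 = 1 \cdot \frac{7}{79} + 51 = \frac{7}{79} + 51 = \frac{4036}{79}$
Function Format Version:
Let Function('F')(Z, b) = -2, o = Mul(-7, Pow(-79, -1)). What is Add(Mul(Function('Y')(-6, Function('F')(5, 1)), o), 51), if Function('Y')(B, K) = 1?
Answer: Rational(4036, 79) ≈ 51.089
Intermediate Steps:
o = Rational(7, 79) (o = Mul(-7, Rational(-1, 79)) = Rational(7, 79) ≈ 0.088608)
Add(Mul(Function('Y')(-6, Function('F')(5, 1)), o), 51) = Add(Mul(1, Rational(7, 79)), 51) = Add(Rational(7, 79), 51) = Rational(4036, 79)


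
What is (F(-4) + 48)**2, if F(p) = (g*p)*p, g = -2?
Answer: 256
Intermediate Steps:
F(p) = -2*p**2 (F(p) = (-2*p)*p = -2*p**2)
(F(-4) + 48)**2 = (-2*(-4)**2 + 48)**2 = (-2*16 + 48)**2 = (-32 + 48)**2 = 16**2 = 256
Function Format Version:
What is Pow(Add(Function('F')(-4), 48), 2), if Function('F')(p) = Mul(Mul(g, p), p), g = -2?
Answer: 256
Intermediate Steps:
Function('F')(p) = Mul(-2, Pow(p, 2)) (Function('F')(p) = Mul(Mul(-2, p), p) = Mul(-2, Pow(p, 2)))
Pow(Add(Function('F')(-4), 48), 2) = Pow(Add(Mul(-2, Pow(-4, 2)), 48), 2) = Pow(Add(Mul(-2, 16), 48), 2) = Pow(Add(-32, 48), 2) = Pow(16, 2) = 256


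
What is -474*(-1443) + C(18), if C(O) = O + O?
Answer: 684018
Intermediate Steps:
C(O) = 2*O
-474*(-1443) + C(18) = -474*(-1443) + 2*18 = 683982 + 36 = 684018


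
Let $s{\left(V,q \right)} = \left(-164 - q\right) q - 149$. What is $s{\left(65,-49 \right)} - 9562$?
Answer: $-4076$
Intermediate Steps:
$s{\left(V,q \right)} = -149 + q \left(-164 - q\right)$ ($s{\left(V,q \right)} = q \left(-164 - q\right) - 149 = -149 + q \left(-164 - q\right)$)
$s{\left(65,-49 \right)} - 9562 = \left(-149 - \left(-49\right)^{2} - -8036\right) - 9562 = \left(-149 - 2401 + 8036\right) - 9562 = 5486 - 9562 = -4076$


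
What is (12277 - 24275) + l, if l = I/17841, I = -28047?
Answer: -71361455/5947 ≈ -12000.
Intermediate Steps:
l = -9349/5947 (l = -28047/17841 = -28047*1/17841 = -9349/5947 ≈ -1.5721)
(12277 - 24275) + l = (12277 - 24275) - 9349/5947 = -11998 - 9349/5947 = -71361455/5947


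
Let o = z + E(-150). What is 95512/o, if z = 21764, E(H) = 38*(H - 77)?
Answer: 47756/6569 ≈ 7.2699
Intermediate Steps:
E(H) = -2926 + 38*H (E(H) = 38*(-77 + H) = -2926 + 38*H)
o = 13138 (o = 21764 + (-2926 + 38*(-150)) = 21764 + (-2926 - 5700) = 21764 - 8626 = 13138)
95512/o = 95512/13138 = 95512*(1/13138) = 47756/6569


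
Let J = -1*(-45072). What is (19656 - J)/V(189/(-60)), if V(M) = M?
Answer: 56480/7 ≈ 8068.6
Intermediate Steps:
J = 45072
(19656 - J)/V(189/(-60)) = (19656 - 1*45072)/((189/(-60))) = (19656 - 45072)/((189*(-1/60))) = -25416/(-63/20) = -25416*(-20/63) = 56480/7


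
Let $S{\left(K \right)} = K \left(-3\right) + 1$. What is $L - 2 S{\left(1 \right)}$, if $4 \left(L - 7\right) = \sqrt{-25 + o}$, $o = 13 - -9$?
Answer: $11 + \frac{i \sqrt{3}}{4} \approx 11.0 + 0.43301 i$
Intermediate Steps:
$o = 22$ ($o = 13 + 9 = 22$)
$L = 7 + \frac{i \sqrt{3}}{4}$ ($L = 7 + \frac{\sqrt{-25 + 22}}{4} = 7 + \frac{\sqrt{-3}}{4} = 7 + \frac{i \sqrt{3}}{4} \approx 7.0 + 0.43301 i$)
$S{\left(K \right)} = 1 - 3 K$ ($S{\left(K \right)} = - 3 K + 1 = 1 - 3 K$)
$L - 2 S{\left(1 \right)} = \left(7 + \frac{i \sqrt{3}}{4}\right) - 2 \left(1 - 3\right) = \left(7 + \frac{i \sqrt{3}}{4}\right) - -4 = \left(7 + \frac{i \sqrt{3}}{4}\right) + 4 = 11 + \frac{i \sqrt{3}}{4}$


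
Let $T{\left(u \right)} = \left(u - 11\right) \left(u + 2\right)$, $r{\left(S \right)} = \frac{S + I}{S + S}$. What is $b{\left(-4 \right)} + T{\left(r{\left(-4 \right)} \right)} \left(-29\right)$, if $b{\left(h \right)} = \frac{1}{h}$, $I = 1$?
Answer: $\frac{46819}{64} \approx 731.55$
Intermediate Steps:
$r{\left(S \right)} = \frac{1 + S}{2 S}$ ($r{\left(S \right)} = \frac{S + 1}{S + S} = \frac{1 + S}{2 S}$)
$T{\left(u \right)} = \left(-11 + u\right) \left(2 + u\right)$
$b{\left(-4 \right)} + T{\left(r{\left(-4 \right)} \right)} \left(-29\right) = \frac{1}{-4} + \left(-22 + \left(\frac{1 - 4}{2 \left(-4\right)}\right)^{2} - 9 \frac{1 - 4}{2 \left(-4\right)}\right) \left(-29\right) = - \frac{1}{4} + \left(-22 + \left(\frac{1}{2} \left(- \frac{1}{4}\right) \left(-3\right)\right)^{2} - 9 \cdot \frac{1}{2} \left(- \frac{1}{4}\right) \left(-3\right)\right) \left(-29\right) = - \frac{1}{4} + \left(-22 + \left(\frac{3}{8}\right)^{2} - \frac{27}{8}\right) \left(-29\right) = - \frac{1}{4} + \left(-22 + \frac{9}{64} - \frac{27}{8}\right) \left(-29\right) = - \frac{1}{4} - - \frac{46835}{64} = - \frac{1}{4} + \frac{46835}{64} = \frac{46819}{64}$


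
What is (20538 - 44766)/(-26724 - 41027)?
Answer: 24228/67751 ≈ 0.35760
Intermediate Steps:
(20538 - 44766)/(-26724 - 41027) = -24228/(-67751) = -24228*(-1/67751) = 24228/67751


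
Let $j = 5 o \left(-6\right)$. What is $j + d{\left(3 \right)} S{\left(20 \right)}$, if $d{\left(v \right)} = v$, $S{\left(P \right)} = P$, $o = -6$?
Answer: $240$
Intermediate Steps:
$j = 180$ ($j = 5 \left(-6\right) \left(-6\right) = \left(-30\right) \left(-6\right) = 180$)
$j + d{\left(3 \right)} S{\left(20 \right)} = 180 + 3 \cdot 20 = 180 + 60 = 240$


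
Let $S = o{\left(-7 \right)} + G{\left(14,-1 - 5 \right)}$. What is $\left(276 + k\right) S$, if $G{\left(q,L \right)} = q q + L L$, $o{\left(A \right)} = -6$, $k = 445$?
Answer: $162946$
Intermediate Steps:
$G{\left(q,L \right)} = L^{2} + q^{2}$ ($G{\left(q,L \right)} = q^{2} + L^{2} = L^{2} + q^{2}$)
$S = 226$ ($S = -6 + \left(\left(-1 - 5\right)^{2} + 14^{2}\right) = -6 + \left(\left(-1 - 5\right)^{2} + 196\right) = -6 + \left(\left(-6\right)^{2} + 196\right) = -6 + \left(36 + 196\right) = -6 + 232 = 226$)
$\left(276 + k\right) S = \left(276 + 445\right) 226 = 721 \cdot 226 = 162946$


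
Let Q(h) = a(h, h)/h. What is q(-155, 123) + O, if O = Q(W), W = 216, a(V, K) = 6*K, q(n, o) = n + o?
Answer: -26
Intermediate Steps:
Q(h) = 6 (Q(h) = (6*h)/h = 6)
O = 6
q(-155, 123) + O = (-155 + 123) + 6 = -32 + 6 = -26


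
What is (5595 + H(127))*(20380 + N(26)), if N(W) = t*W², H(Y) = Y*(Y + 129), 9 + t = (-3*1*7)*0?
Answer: 544777672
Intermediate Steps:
t = -9 (t = -9 + (-3*1*7)*0 = -9 - 3*7*0 = -9 - 21*0 = -9 + 0 = -9)
H(Y) = Y*(129 + Y)
N(W) = -9*W²
(5595 + H(127))*(20380 + N(26)) = (5595 + 127*(129 + 127))*(20380 - 9*26²) = (5595 + 127*256)*(20380 - 9*676) = (5595 + 32512)*(20380 - 6084) = 38107*14296 = 544777672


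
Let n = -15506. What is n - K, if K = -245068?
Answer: 229562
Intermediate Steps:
n - K = -15506 - 1*(-245068) = -15506 + 245068 = 229562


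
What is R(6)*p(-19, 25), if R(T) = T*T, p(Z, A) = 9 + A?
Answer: 1224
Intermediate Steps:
R(T) = T²
R(6)*p(-19, 25) = 6²*(9 + 25) = 36*34 = 1224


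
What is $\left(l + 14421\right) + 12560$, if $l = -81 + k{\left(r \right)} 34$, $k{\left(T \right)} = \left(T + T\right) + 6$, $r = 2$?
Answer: $27240$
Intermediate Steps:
$k{\left(T \right)} = 6 + 2 T$ ($k{\left(T \right)} = 2 T + 6 = 6 + 2 T$)
$l = 259$ ($l = -81 + \left(6 + 2 \cdot 2\right) 34 = -81 + \left(6 + 4\right) 34 = -81 + 10 \cdot 34 = -81 + 340 = 259$)
$\left(l + 14421\right) + 12560 = \left(259 + 14421\right) + 12560 = 14680 + 12560 = 27240$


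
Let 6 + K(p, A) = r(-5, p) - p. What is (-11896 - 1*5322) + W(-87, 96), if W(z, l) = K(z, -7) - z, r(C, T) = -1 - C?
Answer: -17046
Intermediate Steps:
K(p, A) = -2 - p (K(p, A) = -6 + ((-1 - 1*(-5)) - p) = -6 + ((-1 + 5) - p) = -6 + (4 - p) = -2 - p)
W(z, l) = -2 - 2*z (W(z, l) = (-2 - z) - z = -2 - 2*z)
(-11896 - 1*5322) + W(-87, 96) = (-11896 - 1*5322) + (-2 - 2*(-87)) = (-11896 - 5322) + (-2 + 174) = -17218 + 172 = -17046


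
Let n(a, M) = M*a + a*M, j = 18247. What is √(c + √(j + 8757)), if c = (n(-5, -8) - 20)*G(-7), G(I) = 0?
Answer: √2*6751^(¼) ≈ 12.819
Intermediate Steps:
n(a, M) = 2*M*a (n(a, M) = M*a + M*a = 2*M*a)
c = 0 (c = (2*(-8)*(-5) - 20)*0 = (80 - 20)*0 = 60*0 = 0)
√(c + √(j + 8757)) = √(0 + √(18247 + 8757)) = √(0 + √27004) = √(0 + 2*√6751) = √(2*√6751) = √2*6751^(¼)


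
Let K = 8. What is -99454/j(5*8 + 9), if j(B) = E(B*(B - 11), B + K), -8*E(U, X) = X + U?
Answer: 795632/1919 ≈ 414.61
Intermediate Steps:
E(U, X) = -U/8 - X/8 (E(U, X) = -(X + U)/8 = -(U + X)/8 = -U/8 - X/8)
j(B) = -1 - B/8 - B*(-11 + B)/8 (j(B) = -B*(B - 11)/8 - (B + 8)/8 = -B*(-11 + B)/8 - (8 + B)/8 = -B*(-11 + B)/8 + (-1 - B/8) = -1 - B/8 - B*(-11 + B)/8)
-99454/j(5*8 + 9) = -99454/(-1 - (5*8 + 9)²/8 + 5*(5*8 + 9)/4) = -99454/(-1 - (40 + 9)²/8 + 5*(40 + 9)/4) = -99454/(-1 - ⅛*49² + (5/4)*49) = -99454/(-1 - ⅛*2401 + 245/4) = -99454/(-1 - 2401/8 + 245/4) = -99454/(-1919/8) = -99454*(-8/1919) = 795632/1919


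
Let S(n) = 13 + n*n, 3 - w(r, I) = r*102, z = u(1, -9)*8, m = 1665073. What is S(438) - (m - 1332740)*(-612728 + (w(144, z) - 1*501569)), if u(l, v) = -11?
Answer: 375198166863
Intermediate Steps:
z = -88 (z = -11*8 = -88)
w(r, I) = 3 - 102*r (w(r, I) = 3 - r*102 = 3 - 102*r)
S(n) = 13 + n²
S(438) - (m - 1332740)*(-612728 + (w(144, z) - 1*501569)) = (13 + 438²) - (1665073 - 1332740)*(-612728 + ((3 - 102*144) - 1*501569)) = (13 + 191844) - 332333*(-612728 + ((3 - 14688) - 501569)) = 191857 - 332333*(-612728 + (-14685 - 501569)) = 191857 - 332333*(-612728 - 516254) = 191857 - 332333*(-1128982) = 191857 - 1*(-375197975006) = 191857 + 375197975006 = 375198166863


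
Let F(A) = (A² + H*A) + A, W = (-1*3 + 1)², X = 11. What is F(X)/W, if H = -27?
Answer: -165/4 ≈ -41.250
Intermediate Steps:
W = 4 (W = (-3 + 1)² = (-2)² = 4)
F(A) = A² - 26*A (F(A) = (A² - 27*A) + A = A² - 26*A)
F(X)/W = (11*(-26 + 11))/4 = (11*(-15))*(¼) = -165*¼ = -165/4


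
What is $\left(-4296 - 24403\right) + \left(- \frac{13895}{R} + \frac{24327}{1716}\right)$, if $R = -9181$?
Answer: $- \frac{150631320199}{5251532} \approx -28683.0$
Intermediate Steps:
$\left(-4296 - 24403\right) + \left(- \frac{13895}{R} + \frac{24327}{1716}\right) = \left(-4296 - 24403\right) + \left(- \frac{13895}{-9181} + \frac{24327}{1716}\right) = -28699 + \left(\left(-13895\right) \left(- \frac{1}{9181}\right) + 24327 \cdot \frac{1}{1716}\right) = -28699 + \left(\frac{13895}{9181} + \frac{8109}{572}\right) = -28699 + \frac{82396669}{5251532} = - \frac{150631320199}{5251532}$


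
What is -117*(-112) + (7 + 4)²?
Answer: 13225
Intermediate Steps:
-117*(-112) + (7 + 4)² = 13104 + 11² = 13104 + 121 = 13225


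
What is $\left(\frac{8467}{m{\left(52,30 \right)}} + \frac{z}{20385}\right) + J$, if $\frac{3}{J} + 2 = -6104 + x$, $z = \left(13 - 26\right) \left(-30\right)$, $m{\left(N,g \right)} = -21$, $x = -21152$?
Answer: $- \frac{4978310321}{12347874} \approx -403.17$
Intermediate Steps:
$z = 390$ ($z = \left(-13\right) \left(-30\right) = 390$)
$J = - \frac{1}{9086}$ ($J = \frac{3}{-2 - 27256} = \frac{3}{-27258} = 3 \left(- \frac{1}{27258}\right) = - \frac{1}{9086} \approx -0.00011006$)
$\left(\frac{8467}{m{\left(52,30 \right)}} + \frac{z}{20385}\right) + J = \left(\frac{8467}{-21} + \frac{390}{20385}\right) - \frac{1}{9086} = \left(8467 \left(- \frac{1}{21}\right) + 390 \cdot \frac{1}{20385}\right) - \frac{1}{9086} = \left(- \frac{8467}{21} + \frac{26}{1359}\right) - \frac{1}{9086} = - \frac{3835369}{9513} - \frac{1}{9086} = - \frac{4978310321}{12347874}$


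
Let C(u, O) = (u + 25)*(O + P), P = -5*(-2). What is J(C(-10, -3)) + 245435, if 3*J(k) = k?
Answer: 245470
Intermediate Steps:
P = 10
C(u, O) = (10 + O)*(25 + u) (C(u, O) = (u + 25)*(O + 10) = (25 + u)*(10 + O) = (10 + O)*(25 + u))
J(k) = k/3
J(C(-10, -3)) + 245435 = (250 + 10*(-10) + 25*(-3) - 3*(-10))/3 + 245435 = (250 - 100 - 75 + 30)/3 + 245435 = (1/3)*105 + 245435 = 35 + 245435 = 245470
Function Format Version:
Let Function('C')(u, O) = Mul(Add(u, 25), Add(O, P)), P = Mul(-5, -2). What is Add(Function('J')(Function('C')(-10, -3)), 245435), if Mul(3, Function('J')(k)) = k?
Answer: 245470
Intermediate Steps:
P = 10
Function('C')(u, O) = Mul(Add(10, O), Add(25, u)) (Function('C')(u, O) = Mul(Add(u, 25), Add(O, 10)) = Mul(Add(25, u), Add(10, O)) = Mul(Add(10, O), Add(25, u)))
Function('J')(k) = Mul(Rational(1, 3), k)
Add(Function('J')(Function('C')(-10, -3)), 245435) = Add(Mul(Rational(1, 3), Add(250, Mul(10, -10), Mul(25, -3), Mul(-3, -10))), 245435) = Add(Mul(Rational(1, 3), Add(250, -100, -75, 30)), 245435) = Add(Mul(Rational(1, 3), 105), 245435) = Add(35, 245435) = 245470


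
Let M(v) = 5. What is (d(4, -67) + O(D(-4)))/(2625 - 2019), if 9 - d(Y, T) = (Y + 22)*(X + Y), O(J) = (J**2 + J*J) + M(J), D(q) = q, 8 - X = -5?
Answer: -66/101 ≈ -0.65347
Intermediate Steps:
X = 13 (X = 8 - 1*(-5) = 8 + 5 = 13)
O(J) = 5 + 2*J**2 (O(J) = (J**2 + J*J) + 5 = (J**2 + J**2) + 5 = 2*J**2 + 5 = 5 + 2*J**2)
d(Y, T) = 9 - (13 + Y)*(22 + Y) (d(Y, T) = 9 - (Y + 22)*(13 + Y) = 9 - (22 + Y)*(13 + Y) = 9 - (13 + Y)*(22 + Y))
(d(4, -67) + O(D(-4)))/(2625 - 2019) = ((-277 - 1*4**2 - 35*4) + (5 + 2*(-4)**2))/(2625 - 2019) = ((-277 - 1*16 - 140) + (5 + 2*16))/606 = ((-277 - 16 - 140) + (5 + 32))*(1/606) = (-433 + 37)*(1/606) = -396*1/606 = -66/101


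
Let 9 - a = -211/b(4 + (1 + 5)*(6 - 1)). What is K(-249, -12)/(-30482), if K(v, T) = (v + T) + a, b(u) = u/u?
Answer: 41/30482 ≈ 0.0013451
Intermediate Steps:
b(u) = 1
a = 220 (a = 9 - (-211)/1 = 9 - (-211) = 9 - 1*(-211) = 9 + 211 = 220)
K(v, T) = 220 + T + v (K(v, T) = (v + T) + 220 = (T + v) + 220 = 220 + T + v)
K(-249, -12)/(-30482) = (220 - 12 - 249)/(-30482) = -41*(-1/30482) = 41/30482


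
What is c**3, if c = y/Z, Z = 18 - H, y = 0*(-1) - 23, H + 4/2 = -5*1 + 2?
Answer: -1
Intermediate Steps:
H = -5 (H = -2 + (-5*1 + 2) = -2 + (-5 + 2) = -2 - 3 = -5)
y = -23 (y = 0 - 23 = -23)
Z = 23 (Z = 18 - 1*(-5) = 18 + 5 = 23)
c = -1 (c = -23/23 = -23*1/23 = -1)
c**3 = (-1)**3 = -1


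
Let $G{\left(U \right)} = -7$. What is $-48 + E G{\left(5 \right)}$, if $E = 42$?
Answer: $-342$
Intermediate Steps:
$-48 + E G{\left(5 \right)} = -48 + 42 \left(-7\right) = -48 - 294 = -342$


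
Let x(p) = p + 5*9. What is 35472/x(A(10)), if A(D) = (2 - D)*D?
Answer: -35472/35 ≈ -1013.5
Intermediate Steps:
A(D) = D*(2 - D)
x(p) = 45 + p (x(p) = p + 45 = 45 + p)
35472/x(A(10)) = 35472/(45 + 10*(2 - 1*10)) = 35472/(45 + 10*(2 - 10)) = 35472/(45 + 10*(-8)) = 35472/(45 - 80) = 35472/(-35) = 35472*(-1/35) = -35472/35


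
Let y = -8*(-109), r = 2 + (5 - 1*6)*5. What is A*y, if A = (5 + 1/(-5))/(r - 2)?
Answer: -20928/25 ≈ -837.12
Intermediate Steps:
r = -3 (r = 2 + (5 - 6)*5 = 2 - 1*5 = 2 - 5 = -3)
A = -24/25 (A = (5 + 1/(-5))/(-3 - 2) = (5 - 1/5)/(-5) = (24/5)*(-1/5) = -24/25 ≈ -0.96000)
y = 872
A*y = -24/25*872 = -20928/25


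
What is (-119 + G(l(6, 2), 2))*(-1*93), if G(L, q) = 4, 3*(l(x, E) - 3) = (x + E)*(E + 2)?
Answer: 10695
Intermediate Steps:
l(x, E) = 3 + (2 + E)*(E + x)/3 (l(x, E) = 3 + ((x + E)*(E + 2))/3 = 3 + ((E + x)*(2 + E))/3 = 3 + ((2 + E)*(E + x))/3 = 3 + (2 + E)*(E + x)/3)
(-119 + G(l(6, 2), 2))*(-1*93) = (-119 + 4)*(-1*93) = -115*(-93) = 10695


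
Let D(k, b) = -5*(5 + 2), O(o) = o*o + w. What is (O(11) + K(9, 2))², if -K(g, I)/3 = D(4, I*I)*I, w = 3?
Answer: 111556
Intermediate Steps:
O(o) = 3 + o² (O(o) = o*o + 3 = o² + 3 = 3 + o²)
D(k, b) = -35 (D(k, b) = -5*7 = -35)
K(g, I) = 105*I (K(g, I) = -(-105)*I = 105*I)
(O(11) + K(9, 2))² = ((3 + 11²) + 105*2)² = ((3 + 121) + 210)² = (124 + 210)² = 334² = 111556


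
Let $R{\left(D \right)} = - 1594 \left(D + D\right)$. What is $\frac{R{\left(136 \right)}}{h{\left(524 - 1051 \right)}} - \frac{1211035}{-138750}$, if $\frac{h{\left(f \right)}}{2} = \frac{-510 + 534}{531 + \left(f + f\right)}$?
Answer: $\frac{131093591707}{27750} \approx 4.7241 \cdot 10^{6}$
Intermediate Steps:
$h{\left(f \right)} = \frac{48}{531 + 2 f}$ ($h{\left(f \right)} = 2 \frac{-510 + 534}{531 + \left(f + f\right)} = 2 \frac{24}{531 + 2 f} = \frac{48}{531 + 2 f}$)
$R{\left(D \right)} = - 3188 D$ ($R{\left(D \right)} = - 1594 \cdot 2 D = - 3188 D$)
$\frac{R{\left(136 \right)}}{h{\left(524 - 1051 \right)}} - \frac{1211035}{-138750} = \frac{\left(-3188\right) 136}{48 \frac{1}{531 + 2 \left(524 - 1051\right)}} - \frac{1211035}{-138750} = - \frac{433568}{48 \frac{1}{531 + 2 \left(524 - 1051\right)}} - - \frac{242207}{27750} = - \frac{433568}{48 \frac{1}{531 + 2 \left(-527\right)}} + \frac{242207}{27750} = - \frac{433568}{48 \frac{1}{531 - 1054}} + \frac{242207}{27750} = - \frac{433568}{48 \frac{1}{-523}} + \frac{242207}{27750} = - \frac{433568}{48 \left(- \frac{1}{523}\right)} + \frac{242207}{27750} = - \frac{433568}{- \frac{48}{523}} + \frac{242207}{27750} = \left(-433568\right) \left(- \frac{523}{48}\right) + \frac{242207}{27750} = \frac{14172254}{3} + \frac{242207}{27750} = \frac{131093591707}{27750}$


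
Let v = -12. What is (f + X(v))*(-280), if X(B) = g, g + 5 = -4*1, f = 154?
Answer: -40600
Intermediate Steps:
g = -9 (g = -5 - 4*1 = -5 - 4 = -9)
X(B) = -9
(f + X(v))*(-280) = (154 - 9)*(-280) = 145*(-280) = -40600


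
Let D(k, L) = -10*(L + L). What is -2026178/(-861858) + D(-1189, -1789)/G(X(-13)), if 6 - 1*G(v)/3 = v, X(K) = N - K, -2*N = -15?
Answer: -10249713499/12496941 ≈ -820.18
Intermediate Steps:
N = 15/2 (N = -1/2*(-15) = 15/2 ≈ 7.5000)
D(k, L) = -20*L
X(K) = 15/2 - K
G(v) = 18 - 3*v
-2026178/(-861858) + D(-1189, -1789)/G(X(-13)) = -2026178/(-861858) + (-20*(-1789))/(18 - 3*(15/2 - 1*(-13))) = -2026178*(-1/861858) + 35780/(18 - 3*(15/2 + 13)) = 1013089/430929 + 35780/(18 - 3*41/2) = 1013089/430929 + 35780/(18 - 123/2) = 1013089/430929 + 35780/(-87/2) = 1013089/430929 + 35780*(-2/87) = 1013089/430929 - 71560/87 = -10249713499/12496941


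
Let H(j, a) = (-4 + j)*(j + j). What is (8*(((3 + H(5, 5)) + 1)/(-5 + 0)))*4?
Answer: -448/5 ≈ -89.600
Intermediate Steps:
H(j, a) = 2*j*(-4 + j) (H(j, a) = (-4 + j)*(2*j) = 2*j*(-4 + j))
(8*(((3 + H(5, 5)) + 1)/(-5 + 0)))*4 = (8*(((3 + 2*5*(-4 + 5)) + 1)/(-5 + 0)))*4 = (8*(((3 + 2*5*1) + 1)/(-5)))*4 = (8*(((3 + 10) + 1)*(-1/5)))*4 = (8*((13 + 1)*(-1/5)))*4 = (8*(14*(-1/5)))*4 = (8*(-14/5))*4 = -112/5*4 = -448/5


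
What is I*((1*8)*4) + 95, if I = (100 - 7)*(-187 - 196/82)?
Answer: -23104745/41 ≈ -5.6353e+5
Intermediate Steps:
I = -722145/41 (I = 93*(-187 - 196*1/82) = 93*(-187 - 98/41) = 93*(-7765/41) = -722145/41 ≈ -17613.)
I*((1*8)*4) + 95 = -722145*1*8*4/41 + 95 = -5777160*4/41 + 95 = -722145/41*32 + 95 = -23108640/41 + 95 = -23104745/41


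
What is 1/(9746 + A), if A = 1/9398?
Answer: 9398/91592909 ≈ 0.00010261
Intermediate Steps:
A = 1/9398 ≈ 0.00010641
1/(9746 + A) = 1/(9746 + 1/9398) = 1/(91592909/9398) = 9398/91592909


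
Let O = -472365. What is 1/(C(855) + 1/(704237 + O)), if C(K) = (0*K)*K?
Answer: 231872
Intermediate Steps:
C(K) = 0 (C(K) = 0*K = 0)
1/(C(855) + 1/(704237 + O)) = 1/(0 + 1/(704237 - 472365)) = 1/(0 + 1/231872) = 1/(1/231872) = 231872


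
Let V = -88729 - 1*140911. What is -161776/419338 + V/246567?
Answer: -68092700656/51697456323 ≈ -1.3171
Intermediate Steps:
V = -229640 (V = -88729 - 140911 = -229640)
-161776/419338 + V/246567 = -161776/419338 - 229640/246567 = -161776*1/419338 - 229640*1/246567 = -80888/209669 - 229640/246567 = -68092700656/51697456323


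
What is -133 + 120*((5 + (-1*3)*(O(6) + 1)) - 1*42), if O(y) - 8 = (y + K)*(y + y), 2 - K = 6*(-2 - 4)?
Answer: -197893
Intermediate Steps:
K = 38 (K = 2 - 6*(-2 - 4) = 2 - 6*(-6) = 2 - 1*(-36) = 2 + 36 = 38)
O(y) = 8 + 2*y*(38 + y) (O(y) = 8 + (y + 38)*(y + y) = 8 + (38 + y)*(2*y) = 8 + 2*y*(38 + y))
-133 + 120*((5 + (-1*3)*(O(6) + 1)) - 1*42) = -133 + 120*((5 + (-1*3)*((8 + 2*6**2 + 76*6) + 1)) - 1*42) = -133 + 120*((5 - 3*((8 + 2*36 + 456) + 1)) - 42) = -133 + 120*((5 - 3*((8 + 72 + 456) + 1)) - 42) = -133 + 120*((5 - 3*(536 + 1)) - 42) = -133 + 120*((5 - 3*537) - 42) = -133 + 120*((5 - 1611) - 42) = -133 + 120*(-1606 - 42) = -133 + 120*(-1648) = -133 - 197760 = -197893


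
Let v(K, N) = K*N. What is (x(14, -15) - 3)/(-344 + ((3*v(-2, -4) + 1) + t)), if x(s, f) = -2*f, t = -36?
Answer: -27/355 ≈ -0.076056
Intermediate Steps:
(x(14, -15) - 3)/(-344 + ((3*v(-2, -4) + 1) + t)) = (-2*(-15) - 3)/(-344 + ((3*(-2*(-4)) + 1) - 36)) = (30 - 3)/(-344 + ((3*8 + 1) - 36)) = 27/(-344 + ((24 + 1) - 36)) = 27/(-344 + (25 - 36)) = 27/(-344 - 11) = 27/(-355) = 27*(-1/355) = -27/355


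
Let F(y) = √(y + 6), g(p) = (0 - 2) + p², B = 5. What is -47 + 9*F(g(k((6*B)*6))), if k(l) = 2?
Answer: -47 + 18*√2 ≈ -21.544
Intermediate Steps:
g(p) = -2 + p²
F(y) = √(6 + y)
-47 + 9*F(g(k((6*B)*6))) = -47 + 9*√(6 + (-2 + 2²)) = -47 + 9*√(6 + (-2 + 4)) = -47 + 9*√(6 + 2) = -47 + 9*√8 = -47 + 9*(2*√2) = -47 + 18*√2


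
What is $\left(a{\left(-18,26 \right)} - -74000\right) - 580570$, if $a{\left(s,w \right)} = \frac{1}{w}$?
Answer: $- \frac{13170819}{26} \approx -5.0657 \cdot 10^{5}$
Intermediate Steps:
$\left(a{\left(-18,26 \right)} - -74000\right) - 580570 = \left(\frac{1}{26} - -74000\right) - 580570 = \left(\frac{1}{26} + 74000\right) - 580570 = \frac{1924001}{26} - 580570 = - \frac{13170819}{26}$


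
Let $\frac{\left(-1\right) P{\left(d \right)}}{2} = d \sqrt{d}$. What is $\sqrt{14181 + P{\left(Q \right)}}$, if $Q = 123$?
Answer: $\sqrt{14181 - 246 \sqrt{123}} \approx 107.02$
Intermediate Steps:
$P{\left(d \right)} = - 2 d^{\frac{3}{2}}$ ($P{\left(d \right)} = - 2 d \sqrt{d} = - 2 d^{\frac{3}{2}}$)
$\sqrt{14181 + P{\left(Q \right)}} = \sqrt{14181 - 2 \cdot 123^{\frac{3}{2}}} = \sqrt{14181 - 2 \cdot 123 \sqrt{123}} = \sqrt{14181 - 246 \sqrt{123}}$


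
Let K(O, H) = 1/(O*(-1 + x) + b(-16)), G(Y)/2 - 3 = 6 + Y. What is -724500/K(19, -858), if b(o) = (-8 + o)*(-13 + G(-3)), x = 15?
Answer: -210105000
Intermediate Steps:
G(Y) = 18 + 2*Y (G(Y) = 6 + 2*(6 + Y) = 6 + (12 + 2*Y) = 18 + 2*Y)
b(o) = 8 - o (b(o) = (-8 + o)*(-13 + (18 + 2*(-3))) = (-8 + o)*(-13 + (18 - 6)) = (-8 + o)*(-13 + 12) = (-8 + o)*(-1) = 8 - o)
K(O, H) = 1/(24 + 14*O) (K(O, H) = 1/(O*(-1 + 15) + (8 - 1*(-16))) = 1/(O*14 + (8 + 16)) = 1/(14*O + 24) = 1/(24 + 14*O))
-724500/K(19, -858) = -724500/(1/(2*(12 + 7*19))) = -724500/(1/(2*(12 + 133))) = -724500/((½)/145) = -724500/((½)*(1/145)) = -724500/1/290 = -724500*290 = -210105000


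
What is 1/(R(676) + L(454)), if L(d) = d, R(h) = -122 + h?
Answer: 1/1008 ≈ 0.00099206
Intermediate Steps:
1/(R(676) + L(454)) = 1/((-122 + 676) + 454) = 1/(554 + 454) = 1/1008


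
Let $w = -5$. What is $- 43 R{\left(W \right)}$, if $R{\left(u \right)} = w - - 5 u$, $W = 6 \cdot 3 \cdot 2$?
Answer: $-7525$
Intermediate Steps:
$W = 36$ ($W = 18 \cdot 2 = 36$)
$R{\left(u \right)} = -5 + 5 u$ ($R{\left(u \right)} = -5 - - 5 u = -5 + 5 u$)
$- 43 R{\left(W \right)} = - 43 \left(-5 + 5 \cdot 36\right) = - 43 \left(-5 + 180\right) = \left(-43\right) 175 = -7525$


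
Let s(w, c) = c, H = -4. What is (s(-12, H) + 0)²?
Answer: 16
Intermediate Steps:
(s(-12, H) + 0)² = (-4 + 0)² = (-4)² = 16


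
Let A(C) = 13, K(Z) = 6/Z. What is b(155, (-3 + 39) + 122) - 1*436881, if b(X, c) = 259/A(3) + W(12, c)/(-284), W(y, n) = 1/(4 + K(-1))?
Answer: -3225782179/7384 ≈ -4.3686e+5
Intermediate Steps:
W(y, n) = -½ (W(y, n) = 1/(4 + 6/(-1)) = 1/(4 + 6*(-1)) = 1/(4 - 6) = 1/(-2) = -½)
b(X, c) = 147125/7384 (b(X, c) = 259/13 - ½/(-284) = 259*(1/13) - ½*(-1/284) = 259/13 + 1/568 = 147125/7384)
b(155, (-3 + 39) + 122) - 1*436881 = 147125/7384 - 1*436881 = 147125/7384 - 436881 = -3225782179/7384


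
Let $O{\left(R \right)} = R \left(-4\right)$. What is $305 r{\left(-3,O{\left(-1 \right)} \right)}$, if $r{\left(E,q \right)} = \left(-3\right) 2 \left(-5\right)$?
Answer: $9150$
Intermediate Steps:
$O{\left(R \right)} = - 4 R$
$r{\left(E,q \right)} = 30$ ($r{\left(E,q \right)} = \left(-6\right) \left(-5\right) = 30$)
$305 r{\left(-3,O{\left(-1 \right)} \right)} = 305 \cdot 30 = 9150$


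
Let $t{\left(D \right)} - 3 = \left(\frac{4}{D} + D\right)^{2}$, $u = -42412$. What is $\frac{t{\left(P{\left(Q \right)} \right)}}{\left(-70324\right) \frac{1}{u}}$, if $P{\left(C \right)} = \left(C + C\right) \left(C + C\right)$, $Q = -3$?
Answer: $\frac{1122518404}{1424061} \approx 788.25$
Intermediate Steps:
$P{\left(C \right)} = 4 C^{2}$ ($P{\left(C \right)} = 2 C 2 C = 4 C^{2}$)
$t{\left(D \right)} = 3 + \left(D + \frac{4}{D}\right)^{2}$ ($t{\left(D \right)} = 3 + \left(\frac{4}{D} + D\right)^{2} = 3 + \left(D + \frac{4}{D}\right)^{2}$)
$\frac{t{\left(P{\left(Q \right)} \right)}}{\left(-70324\right) \frac{1}{u}} = \frac{11 + \left(4 \left(-3\right)^{2}\right)^{2} + \frac{16}{1296}}{\left(-70324\right) \frac{1}{-42412}} = \frac{11 + \left(4 \cdot 9\right)^{2} + \frac{16}{1296}}{\left(-70324\right) \left(- \frac{1}{42412}\right)} = \frac{11 + 36^{2} + \frac{16}{1296}}{\frac{17581}{10603}} = \left(11 + 1296 + 16 \cdot \frac{1}{1296}\right) \frac{10603}{17581} = \left(11 + 1296 + \frac{1}{81}\right) \frac{10603}{17581} = \frac{105868}{81} \cdot \frac{10603}{17581} = \frac{1122518404}{1424061}$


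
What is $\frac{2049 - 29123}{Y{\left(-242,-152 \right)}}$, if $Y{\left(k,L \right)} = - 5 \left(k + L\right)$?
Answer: $- \frac{13537}{985} \approx -13.743$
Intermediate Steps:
$Y{\left(k,L \right)} = - 5 L - 5 k$ ($Y{\left(k,L \right)} = - 5 \left(L + k\right) = - 5 L - 5 k$)
$\frac{2049 - 29123}{Y{\left(-242,-152 \right)}} = \frac{2049 - 29123}{\left(-5\right) \left(-152\right) - -1210} = \frac{2049 - 29123}{760 + 1210} = - \frac{27074}{1970} = \left(-27074\right) \frac{1}{1970} = - \frac{13537}{985}$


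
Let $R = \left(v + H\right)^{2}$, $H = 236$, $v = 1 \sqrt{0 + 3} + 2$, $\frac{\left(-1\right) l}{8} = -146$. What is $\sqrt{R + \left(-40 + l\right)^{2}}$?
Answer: $\sqrt{1329031 + 476 \sqrt{3}} \approx 1153.2$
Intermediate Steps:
$l = 1168$ ($l = \left(-8\right) \left(-146\right) = 1168$)
$v = 2 + \sqrt{3}$ ($v = 1 \sqrt{3} + 2 = \sqrt{3} + 2 = 2 + \sqrt{3} \approx 3.7321$)
$R = \left(238 + \sqrt{3}\right)^{2}$ ($R = \left(\left(2 + \sqrt{3}\right) + 236\right)^{2} = \left(238 + \sqrt{3}\right)^{2} \approx 57471.0$)
$\sqrt{R + \left(-40 + l\right)^{2}} = \sqrt{\left(238 + \sqrt{3}\right)^{2} + \left(-40 + 1168\right)^{2}} = \sqrt{\left(238 + \sqrt{3}\right)^{2} + 1128^{2}} = \sqrt{\left(238 + \sqrt{3}\right)^{2} + 1272384} = \sqrt{1272384 + \left(238 + \sqrt{3}\right)^{2}}$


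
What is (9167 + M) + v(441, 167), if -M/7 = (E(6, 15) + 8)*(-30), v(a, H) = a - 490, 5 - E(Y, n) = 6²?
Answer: 4288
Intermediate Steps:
E(Y, n) = -31 (E(Y, n) = 5 - 1*6² = 5 - 1*36 = 5 - 36 = -31)
v(a, H) = -490 + a
M = -4830 (M = -7*(-31 + 8)*(-30) = -(-161)*(-30) = -7*690 = -4830)
(9167 + M) + v(441, 167) = (9167 - 4830) + (-490 + 441) = 4337 - 49 = 4288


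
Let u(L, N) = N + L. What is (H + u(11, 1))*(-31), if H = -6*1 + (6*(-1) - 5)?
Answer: 155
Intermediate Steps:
u(L, N) = L + N
H = -17 (H = -6 + (-6 - 5) = -6 - 11 = -17)
(H + u(11, 1))*(-31) = (-17 + (11 + 1))*(-31) = (-17 + 12)*(-31) = -5*(-31) = 155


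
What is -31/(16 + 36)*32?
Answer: -248/13 ≈ -19.077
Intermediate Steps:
-31/(16 + 36)*32 = -31/52*32 = -248/13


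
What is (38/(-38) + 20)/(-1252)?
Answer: -19/1252 ≈ -0.015176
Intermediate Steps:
(38/(-38) + 20)/(-1252) = (-1/38*38 + 20)*(-1/1252) = (-1 + 20)*(-1/1252) = 19*(-1/1252) = -19/1252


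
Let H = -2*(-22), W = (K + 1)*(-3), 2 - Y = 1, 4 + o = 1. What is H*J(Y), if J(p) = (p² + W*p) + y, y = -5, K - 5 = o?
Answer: -572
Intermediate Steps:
o = -3 (o = -4 + 1 = -3)
Y = 1 (Y = 2 - 1*1 = 2 - 1 = 1)
K = 2 (K = 5 - 3 = 2)
W = -9 (W = (2 + 1)*(-3) = 3*(-3) = -9)
J(p) = -5 + p² - 9*p (J(p) = (p² - 9*p) - 5 = -5 + p² - 9*p)
H = 44
H*J(Y) = 44*(-5 + 1² - 9*1) = 44*(-5 + 1 - 9) = 44*(-13) = -572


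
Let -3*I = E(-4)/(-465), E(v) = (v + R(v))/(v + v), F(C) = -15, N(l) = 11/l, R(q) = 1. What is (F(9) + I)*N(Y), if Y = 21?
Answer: -613789/78120 ≈ -7.8570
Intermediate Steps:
E(v) = (1 + v)/(2*v) (E(v) = (v + 1)/(v + v) = (1 + v)/((2*v)) = (1 + v)*(1/(2*v)) = (1 + v)/(2*v))
I = 1/3720 (I = -(½)*(1 - 4)/(-4)/(3*(-465)) = -(½)*(-¼)*(-3)*(-1)/(3*465) = -(-1)/(8*465) = -⅓*(-1/1240) = 1/3720 ≈ 0.00026882)
(F(9) + I)*N(Y) = (-15 + 1/3720)*(11/21) = -613789/(3720*21) = -55799/3720*11/21 = -613789/78120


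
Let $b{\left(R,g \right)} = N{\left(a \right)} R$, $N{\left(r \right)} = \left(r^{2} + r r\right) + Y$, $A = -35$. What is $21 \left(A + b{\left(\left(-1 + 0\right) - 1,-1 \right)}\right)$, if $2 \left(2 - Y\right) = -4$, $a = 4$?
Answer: $-2247$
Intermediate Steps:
$Y = 4$ ($Y = 2 - -2 = 2 + 2 = 4$)
$N{\left(r \right)} = 4 + 2 r^{2}$ ($N{\left(r \right)} = \left(r^{2} + r r\right) + 4 = \left(r^{2} + r^{2}\right) + 4 = 2 r^{2} + 4 = 4 + 2 r^{2}$)
$b{\left(R,g \right)} = 36 R$ ($b{\left(R,g \right)} = \left(4 + 2 \cdot 4^{2}\right) R = \left(4 + 2 \cdot 16\right) R = \left(4 + 32\right) R = 36 R$)
$21 \left(A + b{\left(\left(-1 + 0\right) - 1,-1 \right)}\right) = 21 \left(-35 + 36 \left(\left(-1 + 0\right) - 1\right)\right) = 21 \left(-35 + 36 \left(-1 - 1\right)\right) = 21 \left(-35 + 36 \left(-2\right)\right) = 21 \left(-35 - 72\right) = 21 \left(-107\right) = -2247$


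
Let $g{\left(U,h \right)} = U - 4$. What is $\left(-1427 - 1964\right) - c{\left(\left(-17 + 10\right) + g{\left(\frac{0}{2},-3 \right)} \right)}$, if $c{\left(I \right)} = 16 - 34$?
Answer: $-3373$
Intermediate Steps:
$g{\left(U,h \right)} = -4 + U$ ($g{\left(U,h \right)} = U - 4 = -4 + U$)
$c{\left(I \right)} = -18$
$\left(-1427 - 1964\right) - c{\left(\left(-17 + 10\right) + g{\left(\frac{0}{2},-3 \right)} \right)} = \left(-1427 - 1964\right) - -18 = -3391 + 18 = -3373$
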